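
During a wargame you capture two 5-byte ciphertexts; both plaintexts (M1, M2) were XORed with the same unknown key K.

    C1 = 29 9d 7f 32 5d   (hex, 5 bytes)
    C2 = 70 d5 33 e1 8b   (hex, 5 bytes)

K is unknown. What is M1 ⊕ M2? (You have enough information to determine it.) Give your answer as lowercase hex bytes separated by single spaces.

59 48 4c d3 d6

C1 ⊕ C2 = (M1 ⊕ K) ⊕ (M2 ⊕ K) = M1 ⊕ M2 — the shared key cancels under XOR.
29 ⊕ 70 = 59
9d ⊕ d5 = 48
7f ⊕ 33 = 4c
32 ⊕ e1 = d3
5d ⊕ 8b = d6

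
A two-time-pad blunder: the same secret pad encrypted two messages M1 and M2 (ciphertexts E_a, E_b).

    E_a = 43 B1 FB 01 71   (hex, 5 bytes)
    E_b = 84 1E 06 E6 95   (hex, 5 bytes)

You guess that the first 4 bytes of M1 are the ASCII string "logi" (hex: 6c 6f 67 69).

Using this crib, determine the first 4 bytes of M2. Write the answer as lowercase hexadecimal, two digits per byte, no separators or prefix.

abc09a8e

First, E_a ⊕ E_b = (M1 ⊕ K) ⊕ (M2 ⊕ K) = M1 ⊕ M2, so the key drops out. Then M2 = (M1 ⊕ M2) ⊕ M1 over the first 4 bytes.
byte 0: (43 xor 84) xor 6c = c7 xor 6c = ab
byte 1: (b1 xor 1e) xor 6f = af xor 6f = c0
byte 2: (fb xor 06) xor 67 = fd xor 67 = 9a
byte 3: (01 xor e6) xor 69 = e7 xor 69 = 8e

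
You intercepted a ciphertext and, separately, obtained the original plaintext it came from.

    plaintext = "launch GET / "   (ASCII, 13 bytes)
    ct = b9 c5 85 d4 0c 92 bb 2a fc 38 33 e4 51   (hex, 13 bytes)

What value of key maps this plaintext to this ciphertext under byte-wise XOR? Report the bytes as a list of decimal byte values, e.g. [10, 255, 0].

Since ct = plaintext ⊕ key, XORing both sides with plaintext gives key = plaintext ⊕ ct.
byte 0: 6c ^ b9 = d5
byte 1: 61 ^ c5 = a4
byte 2: 75 ^ 85 = f0
byte 3: 6e ^ d4 = ba
byte 4: 63 ^ 0c = 6f
byte 5: 68 ^ 92 = fa
byte 6: 20 ^ bb = 9b
byte 7: 47 ^ 2a = 6d
byte 8: 45 ^ fc = b9
byte 9: 54 ^ 38 = 6c
byte 10: 20 ^ 33 = 13
byte 11: 2f ^ e4 = cb
byte 12: 20 ^ 51 = 71

[213, 164, 240, 186, 111, 250, 155, 109, 185, 108, 19, 203, 113]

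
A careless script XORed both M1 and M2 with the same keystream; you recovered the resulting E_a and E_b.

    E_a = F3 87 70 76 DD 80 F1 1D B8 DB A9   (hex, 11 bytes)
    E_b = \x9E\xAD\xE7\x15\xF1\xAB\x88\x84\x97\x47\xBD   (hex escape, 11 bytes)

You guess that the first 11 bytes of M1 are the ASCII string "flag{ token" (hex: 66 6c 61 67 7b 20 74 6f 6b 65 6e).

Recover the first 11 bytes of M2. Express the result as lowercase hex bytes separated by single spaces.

First, E_a ⊕ E_b = (M1 ⊕ K) ⊕ (M2 ⊕ K) = M1 ⊕ M2, so the key drops out. Then M2 = (M1 ⊕ M2) ⊕ M1 over the first 11 bytes.
byte 0: (f3 ⊕ 9e) ⊕ 66 = 6d ⊕ 66 = 0b
byte 1: (87 ⊕ ad) ⊕ 6c = 2a ⊕ 6c = 46
byte 2: (70 ⊕ e7) ⊕ 61 = 97 ⊕ 61 = f6
byte 3: (76 ⊕ 15) ⊕ 67 = 63 ⊕ 67 = 04
byte 4: (dd ⊕ f1) ⊕ 7b = 2c ⊕ 7b = 57
byte 5: (80 ⊕ ab) ⊕ 20 = 2b ⊕ 20 = 0b
byte 6: (f1 ⊕ 88) ⊕ 74 = 79 ⊕ 74 = 0d
byte 7: (1d ⊕ 84) ⊕ 6f = 99 ⊕ 6f = f6
byte 8: (b8 ⊕ 97) ⊕ 6b = 2f ⊕ 6b = 44
byte 9: (db ⊕ 47) ⊕ 65 = 9c ⊕ 65 = f9
byte 10: (a9 ⊕ bd) ⊕ 6e = 14 ⊕ 6e = 7a

0b 46 f6 04 57 0b 0d f6 44 f9 7a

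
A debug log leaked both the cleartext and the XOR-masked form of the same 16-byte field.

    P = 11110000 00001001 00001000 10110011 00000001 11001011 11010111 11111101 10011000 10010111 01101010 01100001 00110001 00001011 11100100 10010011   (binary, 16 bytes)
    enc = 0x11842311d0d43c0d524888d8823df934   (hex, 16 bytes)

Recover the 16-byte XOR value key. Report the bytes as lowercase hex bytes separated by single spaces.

Since enc = P ⊕ key, XORing both sides with P gives key = P ⊕ enc.
f0 ^ 11 = e1
09 ^ 84 = 8d
08 ^ 23 = 2b
b3 ^ 11 = a2
01 ^ d0 = d1
cb ^ d4 = 1f
d7 ^ 3c = eb
fd ^ 0d = f0
98 ^ 52 = ca
97 ^ 48 = df
6a ^ 88 = e2
61 ^ d8 = b9
31 ^ 82 = b3
0b ^ 3d = 36
e4 ^ f9 = 1d
93 ^ 34 = a7

e1 8d 2b a2 d1 1f eb f0 ca df e2 b9 b3 36 1d a7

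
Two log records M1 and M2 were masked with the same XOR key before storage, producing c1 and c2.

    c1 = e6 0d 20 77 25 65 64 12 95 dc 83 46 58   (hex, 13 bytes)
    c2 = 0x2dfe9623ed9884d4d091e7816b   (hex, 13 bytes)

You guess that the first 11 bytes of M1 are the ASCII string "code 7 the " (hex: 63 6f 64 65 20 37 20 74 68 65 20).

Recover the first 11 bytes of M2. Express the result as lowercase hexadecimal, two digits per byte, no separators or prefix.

a89cd231e8cac0b22d2844

First, c1 ⊕ c2 = (M1 ⊕ K) ⊕ (M2 ⊕ K) = M1 ⊕ M2, so the key drops out. Then M2 = (M1 ⊕ M2) ⊕ M1 over the first 11 bytes.
byte 0: (e6 ^ 2d) ^ 63 = cb ^ 63 = a8
byte 1: (0d ^ fe) ^ 6f = f3 ^ 6f = 9c
byte 2: (20 ^ 96) ^ 64 = b6 ^ 64 = d2
byte 3: (77 ^ 23) ^ 65 = 54 ^ 65 = 31
byte 4: (25 ^ ed) ^ 20 = c8 ^ 20 = e8
byte 5: (65 ^ 98) ^ 37 = fd ^ 37 = ca
byte 6: (64 ^ 84) ^ 20 = e0 ^ 20 = c0
byte 7: (12 ^ d4) ^ 74 = c6 ^ 74 = b2
byte 8: (95 ^ d0) ^ 68 = 45 ^ 68 = 2d
byte 9: (dc ^ 91) ^ 65 = 4d ^ 65 = 28
byte 10: (83 ^ e7) ^ 20 = 64 ^ 20 = 44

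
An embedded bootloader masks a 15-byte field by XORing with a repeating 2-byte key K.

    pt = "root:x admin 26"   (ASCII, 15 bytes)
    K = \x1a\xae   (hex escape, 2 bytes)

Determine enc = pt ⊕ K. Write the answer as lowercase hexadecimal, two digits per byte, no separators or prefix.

The 2-byte key repeats, so the effective keystream is 1a ae 1a ae 1a ae 1a ae 1a ae 1a ae 1a ae 1a.
byte 0: 01110010 ^ 00011010 = 01101000
byte 1: 01101111 ^ 10101110 = 11000001
byte 2: 01101111 ^ 00011010 = 01110101
byte 3: 01110100 ^ 10101110 = 11011010
byte 4: 00111010 ^ 00011010 = 00100000
byte 5: 01111000 ^ 10101110 = 11010110
byte 6: 00100000 ^ 00011010 = 00111010
byte 7: 01100001 ^ 10101110 = 11001111
byte 8: 01100100 ^ 00011010 = 01111110
byte 9: 01101101 ^ 10101110 = 11000011
byte 10: 01101001 ^ 00011010 = 01110011
byte 11: 01101110 ^ 10101110 = 11000000
byte 12: 00100000 ^ 00011010 = 00111010
byte 13: 00110010 ^ 10101110 = 10011100
byte 14: 00110110 ^ 00011010 = 00101100

68c175da20d63acf7ec373c03a9c2c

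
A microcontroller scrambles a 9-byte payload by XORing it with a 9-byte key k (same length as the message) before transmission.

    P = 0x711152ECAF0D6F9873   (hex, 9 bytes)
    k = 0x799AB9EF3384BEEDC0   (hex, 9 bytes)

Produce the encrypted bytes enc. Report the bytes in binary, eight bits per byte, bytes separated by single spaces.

71 XOR 79 = 08
11 XOR 9a = 8b
52 XOR b9 = eb
ec XOR ef = 03
af XOR 33 = 9c
0d XOR 84 = 89
6f XOR be = d1
98 XOR ed = 75
73 XOR c0 = b3

00001000 10001011 11101011 00000011 10011100 10001001 11010001 01110101 10110011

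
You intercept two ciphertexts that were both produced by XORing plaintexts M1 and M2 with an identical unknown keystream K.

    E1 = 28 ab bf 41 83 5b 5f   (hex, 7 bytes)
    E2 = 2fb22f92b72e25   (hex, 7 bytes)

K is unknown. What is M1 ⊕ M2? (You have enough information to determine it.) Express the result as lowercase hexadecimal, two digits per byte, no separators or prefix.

071990d334757a

E1 ⊕ E2 = (M1 ⊕ K) ⊕ (M2 ⊕ K) = M1 ⊕ M2 — the shared key cancels under XOR.
28 xor 2f = 07
ab xor b2 = 19
bf xor 2f = 90
41 xor 92 = d3
83 xor b7 = 34
5b xor 2e = 75
5f xor 25 = 7a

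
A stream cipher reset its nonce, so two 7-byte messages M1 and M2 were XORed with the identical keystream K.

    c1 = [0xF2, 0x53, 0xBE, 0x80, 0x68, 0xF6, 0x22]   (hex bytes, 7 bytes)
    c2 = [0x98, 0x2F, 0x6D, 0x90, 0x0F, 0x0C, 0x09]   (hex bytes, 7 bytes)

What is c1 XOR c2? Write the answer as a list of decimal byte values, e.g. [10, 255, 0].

c1 ⊕ c2 = (M1 ⊕ K) ⊕ (M2 ⊕ K) = M1 ⊕ M2 — the shared key cancels under XOR.
f2 XOR 98 = 6a
53 XOR 2f = 7c
be XOR 6d = d3
80 XOR 90 = 10
68 XOR 0f = 67
f6 XOR 0c = fa
22 XOR 09 = 2b

[106, 124, 211, 16, 103, 250, 43]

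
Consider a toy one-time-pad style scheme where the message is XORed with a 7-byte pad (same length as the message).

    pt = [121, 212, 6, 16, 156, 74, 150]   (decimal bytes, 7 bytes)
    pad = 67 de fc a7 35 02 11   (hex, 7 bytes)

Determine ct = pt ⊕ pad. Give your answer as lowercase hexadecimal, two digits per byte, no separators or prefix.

XOR is its own inverse, so applying the key byte-wise gives the result directly.
79 XOR 67 = 1e
d4 XOR de = 0a
06 XOR fc = fa
10 XOR a7 = b7
9c XOR 35 = a9
4a XOR 02 = 48
96 XOR 11 = 87

1e0afab7a94887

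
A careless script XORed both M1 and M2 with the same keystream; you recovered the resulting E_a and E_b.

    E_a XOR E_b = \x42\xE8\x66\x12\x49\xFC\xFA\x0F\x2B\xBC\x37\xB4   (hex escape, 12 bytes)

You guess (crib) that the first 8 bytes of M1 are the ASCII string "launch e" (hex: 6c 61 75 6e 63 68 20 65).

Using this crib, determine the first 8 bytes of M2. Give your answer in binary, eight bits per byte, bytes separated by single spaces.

00101110 10001001 00010011 01111100 00101010 10010100 11011010 01101010

Since E_a ⊕ E_b = M1 ⊕ M2, XORing with the guessed M1 bytes yields the corresponding M2 bytes: M2 = (E_a ⊕ E_b) ⊕ M1.
byte 0: 42 ⊕ 6c = 2e
byte 1: e8 ⊕ 61 = 89
byte 2: 66 ⊕ 75 = 13
byte 3: 12 ⊕ 6e = 7c
byte 4: 49 ⊕ 63 = 2a
byte 5: fc ⊕ 68 = 94
byte 6: fa ⊕ 20 = da
byte 7: 0f ⊕ 65 = 6a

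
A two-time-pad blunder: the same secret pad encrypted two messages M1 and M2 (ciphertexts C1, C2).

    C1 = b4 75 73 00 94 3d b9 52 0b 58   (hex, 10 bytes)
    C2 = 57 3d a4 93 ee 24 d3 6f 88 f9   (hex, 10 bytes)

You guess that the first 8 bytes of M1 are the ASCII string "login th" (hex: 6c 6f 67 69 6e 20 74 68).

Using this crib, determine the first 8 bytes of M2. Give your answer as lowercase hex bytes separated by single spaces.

8f 27 b0 fa 14 39 1e 55

First, C1 ⊕ C2 = (M1 ⊕ K) ⊕ (M2 ⊕ K) = M1 ⊕ M2, so the key drops out. Then M2 = (M1 ⊕ M2) ⊕ M1 over the first 8 bytes.
byte 0: (b4 xor 57) xor 6c = e3 xor 6c = 8f
byte 1: (75 xor 3d) xor 6f = 48 xor 6f = 27
byte 2: (73 xor a4) xor 67 = d7 xor 67 = b0
byte 3: (00 xor 93) xor 69 = 93 xor 69 = fa
byte 4: (94 xor ee) xor 6e = 7a xor 6e = 14
byte 5: (3d xor 24) xor 20 = 19 xor 20 = 39
byte 6: (b9 xor d3) xor 74 = 6a xor 74 = 1e
byte 7: (52 xor 6f) xor 68 = 3d xor 68 = 55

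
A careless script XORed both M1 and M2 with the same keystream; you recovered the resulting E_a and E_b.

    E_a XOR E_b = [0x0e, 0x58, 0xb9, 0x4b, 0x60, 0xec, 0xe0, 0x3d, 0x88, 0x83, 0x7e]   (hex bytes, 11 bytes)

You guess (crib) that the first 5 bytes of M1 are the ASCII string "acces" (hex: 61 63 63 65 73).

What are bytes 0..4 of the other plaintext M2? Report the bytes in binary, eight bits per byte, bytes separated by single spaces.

01101111 00111011 11011010 00101110 00010011

Since E_a ⊕ E_b = M1 ⊕ M2, XORing with the guessed M1 bytes yields the corresponding M2 bytes: M2 = (E_a ⊕ E_b) ⊕ M1.
byte 0: 00001110 ^ 01100001 = 01101111
byte 1: 01011000 ^ 01100011 = 00111011
byte 2: 10111001 ^ 01100011 = 11011010
byte 3: 01001011 ^ 01100101 = 00101110
byte 4: 01100000 ^ 01110011 = 00010011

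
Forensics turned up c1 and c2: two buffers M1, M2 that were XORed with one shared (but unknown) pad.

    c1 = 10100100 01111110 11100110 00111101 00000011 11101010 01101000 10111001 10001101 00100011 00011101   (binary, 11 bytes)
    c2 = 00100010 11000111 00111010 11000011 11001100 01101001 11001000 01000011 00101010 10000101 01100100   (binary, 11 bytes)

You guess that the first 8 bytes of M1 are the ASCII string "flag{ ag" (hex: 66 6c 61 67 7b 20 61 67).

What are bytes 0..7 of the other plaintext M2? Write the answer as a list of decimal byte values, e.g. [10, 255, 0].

[224, 213, 189, 153, 180, 163, 193, 157]

First, c1 ⊕ c2 = (M1 ⊕ K) ⊕ (M2 ⊕ K) = M1 ⊕ M2, so the key drops out. Then M2 = (M1 ⊕ M2) ⊕ M1 over the first 8 bytes.
byte 0: (a4 ^ 22) ^ 66 = 86 ^ 66 = e0
byte 1: (7e ^ c7) ^ 6c = b9 ^ 6c = d5
byte 2: (e6 ^ 3a) ^ 61 = dc ^ 61 = bd
byte 3: (3d ^ c3) ^ 67 = fe ^ 67 = 99
byte 4: (03 ^ cc) ^ 7b = cf ^ 7b = b4
byte 5: (ea ^ 69) ^ 20 = 83 ^ 20 = a3
byte 6: (68 ^ c8) ^ 61 = a0 ^ 61 = c1
byte 7: (b9 ^ 43) ^ 67 = fa ^ 67 = 9d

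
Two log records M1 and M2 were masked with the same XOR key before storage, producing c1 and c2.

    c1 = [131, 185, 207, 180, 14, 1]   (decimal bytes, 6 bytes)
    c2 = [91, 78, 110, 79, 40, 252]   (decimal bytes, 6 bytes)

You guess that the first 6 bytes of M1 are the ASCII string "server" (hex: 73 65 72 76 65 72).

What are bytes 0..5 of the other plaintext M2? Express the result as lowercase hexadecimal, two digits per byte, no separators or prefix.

First, c1 ⊕ c2 = (M1 ⊕ K) ⊕ (M2 ⊕ K) = M1 ⊕ M2, so the key drops out. Then M2 = (M1 ⊕ M2) ⊕ M1 over the first 6 bytes.
byte 0: (83 ^ 5b) ^ 73 = d8 ^ 73 = ab
byte 1: (b9 ^ 4e) ^ 65 = f7 ^ 65 = 92
byte 2: (cf ^ 6e) ^ 72 = a1 ^ 72 = d3
byte 3: (b4 ^ 4f) ^ 76 = fb ^ 76 = 8d
byte 4: (0e ^ 28) ^ 65 = 26 ^ 65 = 43
byte 5: (01 ^ fc) ^ 72 = fd ^ 72 = 8f

ab92d38d438f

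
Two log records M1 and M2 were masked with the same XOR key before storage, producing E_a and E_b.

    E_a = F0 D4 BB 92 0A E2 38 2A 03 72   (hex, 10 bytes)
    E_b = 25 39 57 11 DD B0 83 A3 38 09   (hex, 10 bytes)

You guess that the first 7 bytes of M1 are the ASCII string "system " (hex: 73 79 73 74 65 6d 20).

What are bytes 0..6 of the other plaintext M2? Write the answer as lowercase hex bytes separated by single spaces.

a6 94 9f f7 b2 3f 9b

First, E_a ⊕ E_b = (M1 ⊕ K) ⊕ (M2 ⊕ K) = M1 ⊕ M2, so the key drops out. Then M2 = (M1 ⊕ M2) ⊕ M1 over the first 7 bytes.
byte 0: (f0 xor 25) xor 73 = d5 xor 73 = a6
byte 1: (d4 xor 39) xor 79 = ed xor 79 = 94
byte 2: (bb xor 57) xor 73 = ec xor 73 = 9f
byte 3: (92 xor 11) xor 74 = 83 xor 74 = f7
byte 4: (0a xor dd) xor 65 = d7 xor 65 = b2
byte 5: (e2 xor b0) xor 6d = 52 xor 6d = 3f
byte 6: (38 xor 83) xor 20 = bb xor 20 = 9b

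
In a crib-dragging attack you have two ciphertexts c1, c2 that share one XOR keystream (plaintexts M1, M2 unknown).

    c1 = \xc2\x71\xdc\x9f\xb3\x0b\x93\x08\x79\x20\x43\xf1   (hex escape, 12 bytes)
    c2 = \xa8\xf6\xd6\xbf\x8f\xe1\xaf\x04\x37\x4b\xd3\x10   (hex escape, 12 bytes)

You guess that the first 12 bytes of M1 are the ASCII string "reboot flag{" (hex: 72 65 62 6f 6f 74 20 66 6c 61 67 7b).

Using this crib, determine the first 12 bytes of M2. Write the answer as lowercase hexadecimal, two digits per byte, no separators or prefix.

18e2684f539e1c6a220af79a

First, c1 ⊕ c2 = (M1 ⊕ K) ⊕ (M2 ⊕ K) = M1 ⊕ M2, so the key drops out. Then M2 = (M1 ⊕ M2) ⊕ M1 over the first 12 bytes.
byte 0: (c2 ^ a8) ^ 72 = 6a ^ 72 = 18
byte 1: (71 ^ f6) ^ 65 = 87 ^ 65 = e2
byte 2: (dc ^ d6) ^ 62 = 0a ^ 62 = 68
byte 3: (9f ^ bf) ^ 6f = 20 ^ 6f = 4f
byte 4: (b3 ^ 8f) ^ 6f = 3c ^ 6f = 53
byte 5: (0b ^ e1) ^ 74 = ea ^ 74 = 9e
byte 6: (93 ^ af) ^ 20 = 3c ^ 20 = 1c
byte 7: (08 ^ 04) ^ 66 = 0c ^ 66 = 6a
byte 8: (79 ^ 37) ^ 6c = 4e ^ 6c = 22
byte 9: (20 ^ 4b) ^ 61 = 6b ^ 61 = 0a
byte 10: (43 ^ d3) ^ 67 = 90 ^ 67 = f7
byte 11: (f1 ^ 10) ^ 7b = e1 ^ 7b = 9a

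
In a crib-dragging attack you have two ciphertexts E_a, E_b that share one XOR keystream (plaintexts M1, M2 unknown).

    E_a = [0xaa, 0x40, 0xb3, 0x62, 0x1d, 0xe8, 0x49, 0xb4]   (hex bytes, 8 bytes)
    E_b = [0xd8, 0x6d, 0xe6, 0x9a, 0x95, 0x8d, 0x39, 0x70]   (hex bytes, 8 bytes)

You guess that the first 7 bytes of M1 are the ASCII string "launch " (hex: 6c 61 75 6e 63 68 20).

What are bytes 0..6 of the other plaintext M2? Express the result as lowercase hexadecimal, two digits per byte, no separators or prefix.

First, E_a ⊕ E_b = (M1 ⊕ K) ⊕ (M2 ⊕ K) = M1 ⊕ M2, so the key drops out. Then M2 = (M1 ⊕ M2) ⊕ M1 over the first 7 bytes.
byte 0: (aa ^ d8) ^ 6c = 72 ^ 6c = 1e
byte 1: (40 ^ 6d) ^ 61 = 2d ^ 61 = 4c
byte 2: (b3 ^ e6) ^ 75 = 55 ^ 75 = 20
byte 3: (62 ^ 9a) ^ 6e = f8 ^ 6e = 96
byte 4: (1d ^ 95) ^ 63 = 88 ^ 63 = eb
byte 5: (e8 ^ 8d) ^ 68 = 65 ^ 68 = 0d
byte 6: (49 ^ 39) ^ 20 = 70 ^ 20 = 50

1e4c2096eb0d50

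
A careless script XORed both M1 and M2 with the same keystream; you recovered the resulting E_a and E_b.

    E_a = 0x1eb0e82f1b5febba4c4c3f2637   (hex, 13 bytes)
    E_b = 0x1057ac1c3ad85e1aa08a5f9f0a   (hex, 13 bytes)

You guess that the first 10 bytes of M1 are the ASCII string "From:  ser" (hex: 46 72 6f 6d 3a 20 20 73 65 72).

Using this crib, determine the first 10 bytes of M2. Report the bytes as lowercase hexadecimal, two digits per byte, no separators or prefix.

First, E_a ⊕ E_b = (M1 ⊕ K) ⊕ (M2 ⊕ K) = M1 ⊕ M2, so the key drops out. Then M2 = (M1 ⊕ M2) ⊕ M1 over the first 10 bytes.
byte 0: (1e XOR 10) XOR 46 = 0e XOR 46 = 48
byte 1: (b0 XOR 57) XOR 72 = e7 XOR 72 = 95
byte 2: (e8 XOR ac) XOR 6f = 44 XOR 6f = 2b
byte 3: (2f XOR 1c) XOR 6d = 33 XOR 6d = 5e
byte 4: (1b XOR 3a) XOR 3a = 21 XOR 3a = 1b
byte 5: (5f XOR d8) XOR 20 = 87 XOR 20 = a7
byte 6: (eb XOR 5e) XOR 20 = b5 XOR 20 = 95
byte 7: (ba XOR 1a) XOR 73 = a0 XOR 73 = d3
byte 8: (4c XOR a0) XOR 65 = ec XOR 65 = 89
byte 9: (4c XOR 8a) XOR 72 = c6 XOR 72 = b4

48952b5e1ba795d389b4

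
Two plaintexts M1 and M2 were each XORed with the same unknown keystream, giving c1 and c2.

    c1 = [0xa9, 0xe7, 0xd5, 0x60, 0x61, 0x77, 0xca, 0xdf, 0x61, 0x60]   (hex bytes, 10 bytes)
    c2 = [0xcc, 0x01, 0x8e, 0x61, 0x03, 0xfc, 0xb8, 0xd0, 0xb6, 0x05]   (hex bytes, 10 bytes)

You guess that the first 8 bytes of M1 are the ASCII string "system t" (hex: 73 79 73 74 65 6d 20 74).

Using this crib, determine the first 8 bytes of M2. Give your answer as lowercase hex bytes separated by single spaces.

First, c1 ⊕ c2 = (M1 ⊕ K) ⊕ (M2 ⊕ K) = M1 ⊕ M2, so the key drops out. Then M2 = (M1 ⊕ M2) ⊕ M1 over the first 8 bytes.
byte 0: (a9 ⊕ cc) ⊕ 73 = 65 ⊕ 73 = 16
byte 1: (e7 ⊕ 01) ⊕ 79 = e6 ⊕ 79 = 9f
byte 2: (d5 ⊕ 8e) ⊕ 73 = 5b ⊕ 73 = 28
byte 3: (60 ⊕ 61) ⊕ 74 = 01 ⊕ 74 = 75
byte 4: (61 ⊕ 03) ⊕ 65 = 62 ⊕ 65 = 07
byte 5: (77 ⊕ fc) ⊕ 6d = 8b ⊕ 6d = e6
byte 6: (ca ⊕ b8) ⊕ 20 = 72 ⊕ 20 = 52
byte 7: (df ⊕ d0) ⊕ 74 = 0f ⊕ 74 = 7b

16 9f 28 75 07 e6 52 7b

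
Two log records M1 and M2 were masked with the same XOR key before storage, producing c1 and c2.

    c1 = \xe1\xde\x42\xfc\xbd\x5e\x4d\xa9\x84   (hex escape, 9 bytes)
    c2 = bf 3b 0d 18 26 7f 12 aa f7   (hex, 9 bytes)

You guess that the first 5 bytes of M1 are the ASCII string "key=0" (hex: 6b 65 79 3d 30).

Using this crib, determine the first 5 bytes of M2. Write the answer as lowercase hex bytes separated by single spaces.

First, c1 ⊕ c2 = (M1 ⊕ K) ⊕ (M2 ⊕ K) = M1 ⊕ M2, so the key drops out. Then M2 = (M1 ⊕ M2) ⊕ M1 over the first 5 bytes.
byte 0: (e1 ⊕ bf) ⊕ 6b = 5e ⊕ 6b = 35
byte 1: (de ⊕ 3b) ⊕ 65 = e5 ⊕ 65 = 80
byte 2: (42 ⊕ 0d) ⊕ 79 = 4f ⊕ 79 = 36
byte 3: (fc ⊕ 18) ⊕ 3d = e4 ⊕ 3d = d9
byte 4: (bd ⊕ 26) ⊕ 30 = 9b ⊕ 30 = ab

35 80 36 d9 ab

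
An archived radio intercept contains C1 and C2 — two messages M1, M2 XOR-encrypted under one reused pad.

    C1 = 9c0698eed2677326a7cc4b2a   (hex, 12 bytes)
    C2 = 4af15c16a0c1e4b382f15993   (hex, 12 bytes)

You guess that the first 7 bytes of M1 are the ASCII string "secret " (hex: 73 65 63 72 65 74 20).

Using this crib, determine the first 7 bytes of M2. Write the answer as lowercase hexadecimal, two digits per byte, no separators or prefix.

a592a78a17d2b7

First, C1 ⊕ C2 = (M1 ⊕ K) ⊕ (M2 ⊕ K) = M1 ⊕ M2, so the key drops out. Then M2 = (M1 ⊕ M2) ⊕ M1 over the first 7 bytes.
byte 0: (9c ⊕ 4a) ⊕ 73 = d6 ⊕ 73 = a5
byte 1: (06 ⊕ f1) ⊕ 65 = f7 ⊕ 65 = 92
byte 2: (98 ⊕ 5c) ⊕ 63 = c4 ⊕ 63 = a7
byte 3: (ee ⊕ 16) ⊕ 72 = f8 ⊕ 72 = 8a
byte 4: (d2 ⊕ a0) ⊕ 65 = 72 ⊕ 65 = 17
byte 5: (67 ⊕ c1) ⊕ 74 = a6 ⊕ 74 = d2
byte 6: (73 ⊕ e4) ⊕ 20 = 97 ⊕ 20 = b7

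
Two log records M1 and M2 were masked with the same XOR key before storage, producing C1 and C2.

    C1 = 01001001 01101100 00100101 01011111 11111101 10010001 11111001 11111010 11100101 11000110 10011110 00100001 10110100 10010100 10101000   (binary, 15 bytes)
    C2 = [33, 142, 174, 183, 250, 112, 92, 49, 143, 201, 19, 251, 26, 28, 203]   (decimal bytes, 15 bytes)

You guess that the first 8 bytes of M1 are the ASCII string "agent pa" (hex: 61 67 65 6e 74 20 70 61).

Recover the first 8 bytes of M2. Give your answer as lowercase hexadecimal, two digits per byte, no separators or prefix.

First, C1 ⊕ C2 = (M1 ⊕ K) ⊕ (M2 ⊕ K) = M1 ⊕ M2, so the key drops out. Then M2 = (M1 ⊕ M2) ⊕ M1 over the first 8 bytes.
byte 0: (49 xor 21) xor 61 = 68 xor 61 = 09
byte 1: (6c xor 8e) xor 67 = e2 xor 67 = 85
byte 2: (25 xor ae) xor 65 = 8b xor 65 = ee
byte 3: (5f xor b7) xor 6e = e8 xor 6e = 86
byte 4: (fd xor fa) xor 74 = 07 xor 74 = 73
byte 5: (91 xor 70) xor 20 = e1 xor 20 = c1
byte 6: (f9 xor 5c) xor 70 = a5 xor 70 = d5
byte 7: (fa xor 31) xor 61 = cb xor 61 = aa

0985ee8673c1d5aa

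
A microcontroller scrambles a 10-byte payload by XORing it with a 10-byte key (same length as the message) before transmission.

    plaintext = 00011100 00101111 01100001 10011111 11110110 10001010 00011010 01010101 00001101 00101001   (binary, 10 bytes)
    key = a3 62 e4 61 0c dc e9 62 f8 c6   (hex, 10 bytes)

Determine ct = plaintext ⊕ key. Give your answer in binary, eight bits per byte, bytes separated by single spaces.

1c xor a3 = bf
2f xor 62 = 4d
61 xor e4 = 85
9f xor 61 = fe
f6 xor 0c = fa
8a xor dc = 56
1a xor e9 = f3
55 xor 62 = 37
0d xor f8 = f5
29 xor c6 = ef

10111111 01001101 10000101 11111110 11111010 01010110 11110011 00110111 11110101 11101111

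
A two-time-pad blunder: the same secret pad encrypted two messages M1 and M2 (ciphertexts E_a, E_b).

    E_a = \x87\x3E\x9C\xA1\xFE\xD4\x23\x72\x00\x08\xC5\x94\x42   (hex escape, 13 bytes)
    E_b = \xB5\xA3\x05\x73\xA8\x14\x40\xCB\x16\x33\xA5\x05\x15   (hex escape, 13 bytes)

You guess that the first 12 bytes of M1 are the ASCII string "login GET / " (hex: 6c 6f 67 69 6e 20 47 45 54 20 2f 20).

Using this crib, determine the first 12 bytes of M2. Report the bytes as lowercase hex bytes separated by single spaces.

5e f2 fe bb 38 e0 24 fc 42 1b 4f b1

First, E_a ⊕ E_b = (M1 ⊕ K) ⊕ (M2 ⊕ K) = M1 ⊕ M2, so the key drops out. Then M2 = (M1 ⊕ M2) ⊕ M1 over the first 12 bytes.
byte 0: (87 ⊕ b5) ⊕ 6c = 32 ⊕ 6c = 5e
byte 1: (3e ⊕ a3) ⊕ 6f = 9d ⊕ 6f = f2
byte 2: (9c ⊕ 05) ⊕ 67 = 99 ⊕ 67 = fe
byte 3: (a1 ⊕ 73) ⊕ 69 = d2 ⊕ 69 = bb
byte 4: (fe ⊕ a8) ⊕ 6e = 56 ⊕ 6e = 38
byte 5: (d4 ⊕ 14) ⊕ 20 = c0 ⊕ 20 = e0
byte 6: (23 ⊕ 40) ⊕ 47 = 63 ⊕ 47 = 24
byte 7: (72 ⊕ cb) ⊕ 45 = b9 ⊕ 45 = fc
byte 8: (00 ⊕ 16) ⊕ 54 = 16 ⊕ 54 = 42
byte 9: (08 ⊕ 33) ⊕ 20 = 3b ⊕ 20 = 1b
byte 10: (c5 ⊕ a5) ⊕ 2f = 60 ⊕ 2f = 4f
byte 11: (94 ⊕ 05) ⊕ 20 = 91 ⊕ 20 = b1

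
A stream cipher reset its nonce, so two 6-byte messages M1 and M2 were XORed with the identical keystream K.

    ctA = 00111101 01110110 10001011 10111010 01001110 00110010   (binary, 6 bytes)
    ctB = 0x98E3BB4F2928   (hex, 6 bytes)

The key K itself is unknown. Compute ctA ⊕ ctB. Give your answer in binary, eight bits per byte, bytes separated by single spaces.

10100101 10010101 00110000 11110101 01100111 00011010

ctA ⊕ ctB = (M1 ⊕ K) ⊕ (M2 ⊕ K) = M1 ⊕ M2 — the shared key cancels under XOR.
3d XOR 98 = a5
76 XOR e3 = 95
8b XOR bb = 30
ba XOR 4f = f5
4e XOR 29 = 67
32 XOR 28 = 1a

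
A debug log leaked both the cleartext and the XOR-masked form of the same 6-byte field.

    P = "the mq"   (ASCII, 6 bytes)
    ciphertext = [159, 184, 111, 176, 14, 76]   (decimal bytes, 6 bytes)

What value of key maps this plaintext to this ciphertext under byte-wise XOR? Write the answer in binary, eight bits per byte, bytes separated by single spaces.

Since ciphertext = P ⊕ key, XORing both sides with P gives key = P ⊕ ciphertext.
byte 0: 116 ⊕ 159 = 235
byte 1: 104 ⊕ 184 = 208
byte 2: 101 ⊕ 111 =  10
byte 3:  32 ⊕ 176 = 144
byte 4: 109 ⊕  14 =  99
byte 5: 113 ⊕  76 =  61

11101011 11010000 00001010 10010000 01100011 00111101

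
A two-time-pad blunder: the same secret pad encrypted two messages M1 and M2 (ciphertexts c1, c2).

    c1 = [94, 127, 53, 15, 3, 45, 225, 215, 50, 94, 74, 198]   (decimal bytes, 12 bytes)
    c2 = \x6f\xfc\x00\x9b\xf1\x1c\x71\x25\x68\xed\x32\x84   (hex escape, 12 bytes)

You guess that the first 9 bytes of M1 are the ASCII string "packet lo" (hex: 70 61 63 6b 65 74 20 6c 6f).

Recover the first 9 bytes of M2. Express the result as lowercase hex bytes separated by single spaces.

First, c1 ⊕ c2 = (M1 ⊕ K) ⊕ (M2 ⊕ K) = M1 ⊕ M2, so the key drops out. Then M2 = (M1 ⊕ M2) ⊕ M1 over the first 9 bytes.
byte 0: (5e XOR 6f) XOR 70 = 31 XOR 70 = 41
byte 1: (7f XOR fc) XOR 61 = 83 XOR 61 = e2
byte 2: (35 XOR 00) XOR 63 = 35 XOR 63 = 56
byte 3: (0f XOR 9b) XOR 6b = 94 XOR 6b = ff
byte 4: (03 XOR f1) XOR 65 = f2 XOR 65 = 97
byte 5: (2d XOR 1c) XOR 74 = 31 XOR 74 = 45
byte 6: (e1 XOR 71) XOR 20 = 90 XOR 20 = b0
byte 7: (d7 XOR 25) XOR 6c = f2 XOR 6c = 9e
byte 8: (32 XOR 68) XOR 6f = 5a XOR 6f = 35

41 e2 56 ff 97 45 b0 9e 35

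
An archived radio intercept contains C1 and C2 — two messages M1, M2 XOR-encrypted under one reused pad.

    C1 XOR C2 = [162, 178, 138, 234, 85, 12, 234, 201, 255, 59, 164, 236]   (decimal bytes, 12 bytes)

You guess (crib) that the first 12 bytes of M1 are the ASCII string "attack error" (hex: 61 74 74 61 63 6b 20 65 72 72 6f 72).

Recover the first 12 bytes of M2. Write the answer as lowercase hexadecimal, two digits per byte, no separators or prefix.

Since C1 ⊕ C2 = M1 ⊕ M2, XORing with the guessed M1 bytes yields the corresponding M2 bytes: M2 = (C1 ⊕ C2) ⊕ M1.
a2 ⊕ 61 = c3
b2 ⊕ 74 = c6
8a ⊕ 74 = fe
ea ⊕ 61 = 8b
55 ⊕ 63 = 36
0c ⊕ 6b = 67
ea ⊕ 20 = ca
c9 ⊕ 65 = ac
ff ⊕ 72 = 8d
3b ⊕ 72 = 49
a4 ⊕ 6f = cb
ec ⊕ 72 = 9e

c3c6fe8b3667caac8d49cb9e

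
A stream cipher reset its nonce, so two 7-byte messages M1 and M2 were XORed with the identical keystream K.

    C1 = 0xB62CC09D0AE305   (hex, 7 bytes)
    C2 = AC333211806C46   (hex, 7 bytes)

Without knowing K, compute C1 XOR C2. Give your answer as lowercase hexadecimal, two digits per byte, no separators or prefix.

C1 ⊕ C2 = (M1 ⊕ K) ⊕ (M2 ⊕ K) = M1 ⊕ M2 — the shared key cancels under XOR.
10110110 ^ 10101100 = 00011010
00101100 ^ 00110011 = 00011111
11000000 ^ 00110010 = 11110010
10011101 ^ 00010001 = 10001100
00001010 ^ 10000000 = 10001010
11100011 ^ 01101100 = 10001111
00000101 ^ 01000110 = 01000011

1a1ff28c8a8f43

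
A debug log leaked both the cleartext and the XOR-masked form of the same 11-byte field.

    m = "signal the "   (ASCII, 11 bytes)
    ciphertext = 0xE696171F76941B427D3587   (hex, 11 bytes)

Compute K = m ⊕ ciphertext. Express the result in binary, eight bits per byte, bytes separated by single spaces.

10010101 11111111 01110000 01110001 00010111 11111000 00111011 00110110 00010101 01010000 10100111

Since ciphertext = m ⊕ K, XORing both sides with m gives K = m ⊕ ciphertext.
73 ^ e6 = 95
69 ^ 96 = ff
67 ^ 17 = 70
6e ^ 1f = 71
61 ^ 76 = 17
6c ^ 94 = f8
20 ^ 1b = 3b
74 ^ 42 = 36
68 ^ 7d = 15
65 ^ 35 = 50
20 ^ 87 = a7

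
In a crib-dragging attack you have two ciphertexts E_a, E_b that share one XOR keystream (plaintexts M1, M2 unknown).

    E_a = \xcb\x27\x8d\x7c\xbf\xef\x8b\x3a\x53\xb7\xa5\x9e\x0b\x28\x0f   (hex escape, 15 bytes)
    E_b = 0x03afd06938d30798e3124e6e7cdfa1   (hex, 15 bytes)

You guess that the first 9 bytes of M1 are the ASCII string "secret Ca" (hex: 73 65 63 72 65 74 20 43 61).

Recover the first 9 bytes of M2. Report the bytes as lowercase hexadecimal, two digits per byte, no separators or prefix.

bbed3e67e248ace1d1

First, E_a ⊕ E_b = (M1 ⊕ K) ⊕ (M2 ⊕ K) = M1 ⊕ M2, so the key drops out. Then M2 = (M1 ⊕ M2) ⊕ M1 over the first 9 bytes.
byte 0: (cb xor 03) xor 73 = c8 xor 73 = bb
byte 1: (27 xor af) xor 65 = 88 xor 65 = ed
byte 2: (8d xor d0) xor 63 = 5d xor 63 = 3e
byte 3: (7c xor 69) xor 72 = 15 xor 72 = 67
byte 4: (bf xor 38) xor 65 = 87 xor 65 = e2
byte 5: (ef xor d3) xor 74 = 3c xor 74 = 48
byte 6: (8b xor 07) xor 20 = 8c xor 20 = ac
byte 7: (3a xor 98) xor 43 = a2 xor 43 = e1
byte 8: (53 xor e3) xor 61 = b0 xor 61 = d1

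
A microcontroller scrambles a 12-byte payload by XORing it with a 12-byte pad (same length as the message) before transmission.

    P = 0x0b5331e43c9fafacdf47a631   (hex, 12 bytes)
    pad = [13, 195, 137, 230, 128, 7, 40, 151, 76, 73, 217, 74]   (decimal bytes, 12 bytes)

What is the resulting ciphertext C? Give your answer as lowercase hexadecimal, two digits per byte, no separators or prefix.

XOR is its own inverse, so applying the key byte-wise gives the result directly.
0b xor 0d = 06
53 xor c3 = 90
31 xor 89 = b8
e4 xor e6 = 02
3c xor 80 = bc
9f xor 07 = 98
af xor 28 = 87
ac xor 97 = 3b
df xor 4c = 93
47 xor 49 = 0e
a6 xor d9 = 7f
31 xor 4a = 7b

0690b802bc98873b930e7f7b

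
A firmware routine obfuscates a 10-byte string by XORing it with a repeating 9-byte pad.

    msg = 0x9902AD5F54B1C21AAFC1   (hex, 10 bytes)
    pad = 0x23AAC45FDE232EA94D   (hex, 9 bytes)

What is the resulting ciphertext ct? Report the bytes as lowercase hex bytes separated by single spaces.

ba a8 69 00 8a 92 ec b3 e2 e2

The 9-byte key repeats, so the effective keystream is 23 aa c4 5f de 23 2e a9 4d 23.
byte 0: 99 xor 23 = ba
byte 1: 02 xor aa = a8
byte 2: ad xor c4 = 69
byte 3: 5f xor 5f = 00
byte 4: 54 xor de = 8a
byte 5: b1 xor 23 = 92
byte 6: c2 xor 2e = ec
byte 7: 1a xor a9 = b3
byte 8: af xor 4d = e2
byte 9: c1 xor 23 = e2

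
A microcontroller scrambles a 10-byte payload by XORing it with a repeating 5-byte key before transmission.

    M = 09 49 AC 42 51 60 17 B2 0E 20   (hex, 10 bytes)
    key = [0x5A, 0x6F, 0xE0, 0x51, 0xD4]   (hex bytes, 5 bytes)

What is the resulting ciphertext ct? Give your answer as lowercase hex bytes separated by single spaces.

The 5-byte key repeats, so the effective keystream is 5a 6f e0 51 d4 5a 6f e0 51 d4.
byte 0:   9 ⊕  90 =  83
byte 1:  73 ⊕ 111 =  38
byte 2: 172 ⊕ 224 =  76
byte 3:  66 ⊕  81 =  19
byte 4:  81 ⊕ 212 = 133
byte 5:  96 ⊕  90 =  58
byte 6:  23 ⊕ 111 = 120
byte 7: 178 ⊕ 224 =  82
byte 8:  14 ⊕  81 =  95
byte 9:  32 ⊕ 212 = 244

53 26 4c 13 85 3a 78 52 5f f4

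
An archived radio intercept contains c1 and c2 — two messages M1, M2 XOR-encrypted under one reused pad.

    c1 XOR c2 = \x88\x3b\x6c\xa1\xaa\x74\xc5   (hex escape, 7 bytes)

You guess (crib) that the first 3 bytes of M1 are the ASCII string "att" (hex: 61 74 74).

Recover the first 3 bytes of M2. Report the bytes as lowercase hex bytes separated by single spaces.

e9 4f 18

Since c1 ⊕ c2 = M1 ⊕ M2, XORing with the guessed M1 bytes yields the corresponding M2 bytes: M2 = (c1 ⊕ c2) ⊕ M1.
88 xor 61 = e9
3b xor 74 = 4f
6c xor 74 = 18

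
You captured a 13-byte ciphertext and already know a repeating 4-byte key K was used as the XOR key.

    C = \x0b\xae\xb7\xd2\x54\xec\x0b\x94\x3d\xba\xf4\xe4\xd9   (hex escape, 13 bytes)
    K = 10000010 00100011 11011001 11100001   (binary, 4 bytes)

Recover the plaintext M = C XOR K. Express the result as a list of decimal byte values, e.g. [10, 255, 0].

The 4-byte key repeats, so the effective keystream is 82 23 d9 e1 82 23 d9 e1 82 23 d9 e1 82.
byte 0: 0b xor 82 = 89
byte 1: ae xor 23 = 8d
byte 2: b7 xor d9 = 6e
byte 3: d2 xor e1 = 33
byte 4: 54 xor 82 = d6
byte 5: ec xor 23 = cf
byte 6: 0b xor d9 = d2
byte 7: 94 xor e1 = 75
byte 8: 3d xor 82 = bf
byte 9: ba xor 23 = 99
byte 10: f4 xor d9 = 2d
byte 11: e4 xor e1 = 05
byte 12: d9 xor 82 = 5b

[137, 141, 110, 51, 214, 207, 210, 117, 191, 153, 45, 5, 91]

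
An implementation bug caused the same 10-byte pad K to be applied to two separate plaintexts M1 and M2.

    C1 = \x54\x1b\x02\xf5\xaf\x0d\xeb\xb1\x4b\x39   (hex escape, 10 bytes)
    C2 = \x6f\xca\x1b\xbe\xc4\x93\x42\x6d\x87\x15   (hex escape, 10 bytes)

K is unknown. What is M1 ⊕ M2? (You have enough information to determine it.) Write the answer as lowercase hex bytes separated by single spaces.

C1 ⊕ C2 = (M1 ⊕ K) ⊕ (M2 ⊕ K) = M1 ⊕ M2 — the shared key cancels under XOR.
01010100 ^ 01101111 = 00111011
00011011 ^ 11001010 = 11010001
00000010 ^ 00011011 = 00011001
11110101 ^ 10111110 = 01001011
10101111 ^ 11000100 = 01101011
00001101 ^ 10010011 = 10011110
11101011 ^ 01000010 = 10101001
10110001 ^ 01101101 = 11011100
01001011 ^ 10000111 = 11001100
00111001 ^ 00010101 = 00101100

3b d1 19 4b 6b 9e a9 dc cc 2c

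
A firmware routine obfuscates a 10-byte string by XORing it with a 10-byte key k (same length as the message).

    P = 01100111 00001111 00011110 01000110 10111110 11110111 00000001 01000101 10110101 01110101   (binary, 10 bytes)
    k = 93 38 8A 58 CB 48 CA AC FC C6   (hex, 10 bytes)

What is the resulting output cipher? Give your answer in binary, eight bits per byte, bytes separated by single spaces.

11110100 00110111 10010100 00011110 01110101 10111111 11001011 11101001 01001001 10110011

01100111 ^ 10010011 = 11110100
00001111 ^ 00111000 = 00110111
00011110 ^ 10001010 = 10010100
01000110 ^ 01011000 = 00011110
10111110 ^ 11001011 = 01110101
11110111 ^ 01001000 = 10111111
00000001 ^ 11001010 = 11001011
01000101 ^ 10101100 = 11101001
10110101 ^ 11111100 = 01001001
01110101 ^ 11000110 = 10110011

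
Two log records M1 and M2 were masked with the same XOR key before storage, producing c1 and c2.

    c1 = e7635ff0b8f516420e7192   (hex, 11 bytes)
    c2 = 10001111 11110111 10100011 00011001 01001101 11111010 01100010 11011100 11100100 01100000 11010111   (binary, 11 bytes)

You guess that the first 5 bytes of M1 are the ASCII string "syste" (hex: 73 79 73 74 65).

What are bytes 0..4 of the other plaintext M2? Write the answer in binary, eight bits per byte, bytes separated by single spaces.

First, c1 ⊕ c2 = (M1 ⊕ K) ⊕ (M2 ⊕ K) = M1 ⊕ M2, so the key drops out. Then M2 = (M1 ⊕ M2) ⊕ M1 over the first 5 bytes.
byte 0: (e7 XOR 8f) XOR 73 = 68 XOR 73 = 1b
byte 1: (63 XOR f7) XOR 79 = 94 XOR 79 = ed
byte 2: (5f XOR a3) XOR 73 = fc XOR 73 = 8f
byte 3: (f0 XOR 19) XOR 74 = e9 XOR 74 = 9d
byte 4: (b8 XOR 4d) XOR 65 = f5 XOR 65 = 90

00011011 11101101 10001111 10011101 10010000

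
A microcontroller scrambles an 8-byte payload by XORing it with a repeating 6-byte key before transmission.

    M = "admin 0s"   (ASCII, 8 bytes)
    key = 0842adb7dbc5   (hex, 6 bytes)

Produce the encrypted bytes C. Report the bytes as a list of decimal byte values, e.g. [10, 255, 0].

The 6-byte key repeats, so the effective keystream is 08 42 ad b7 db c5 08 42.
byte 0: 01100001 xor 00001000 = 01101001
byte 1: 01100100 xor 01000010 = 00100110
byte 2: 01101101 xor 10101101 = 11000000
byte 3: 01101001 xor 10110111 = 11011110
byte 4: 01101110 xor 11011011 = 10110101
byte 5: 00100000 xor 11000101 = 11100101
byte 6: 00110000 xor 00001000 = 00111000
byte 7: 01110011 xor 01000010 = 00110001

[105, 38, 192, 222, 181, 229, 56, 49]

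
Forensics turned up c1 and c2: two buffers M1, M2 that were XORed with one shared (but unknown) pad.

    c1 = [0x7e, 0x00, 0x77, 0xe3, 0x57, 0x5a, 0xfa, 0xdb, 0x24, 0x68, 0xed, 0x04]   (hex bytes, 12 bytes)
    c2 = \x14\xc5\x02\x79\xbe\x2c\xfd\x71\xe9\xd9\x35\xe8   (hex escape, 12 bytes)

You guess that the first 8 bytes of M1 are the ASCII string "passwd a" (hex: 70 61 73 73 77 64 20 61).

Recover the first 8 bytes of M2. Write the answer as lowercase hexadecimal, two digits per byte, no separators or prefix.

1aa406e99e1227cb

First, c1 ⊕ c2 = (M1 ⊕ K) ⊕ (M2 ⊕ K) = M1 ⊕ M2, so the key drops out. Then M2 = (M1 ⊕ M2) ⊕ M1 over the first 8 bytes.
byte 0: (7e ⊕ 14) ⊕ 70 = 6a ⊕ 70 = 1a
byte 1: (00 ⊕ c5) ⊕ 61 = c5 ⊕ 61 = a4
byte 2: (77 ⊕ 02) ⊕ 73 = 75 ⊕ 73 = 06
byte 3: (e3 ⊕ 79) ⊕ 73 = 9a ⊕ 73 = e9
byte 4: (57 ⊕ be) ⊕ 77 = e9 ⊕ 77 = 9e
byte 5: (5a ⊕ 2c) ⊕ 64 = 76 ⊕ 64 = 12
byte 6: (fa ⊕ fd) ⊕ 20 = 07 ⊕ 20 = 27
byte 7: (db ⊕ 71) ⊕ 61 = aa ⊕ 61 = cb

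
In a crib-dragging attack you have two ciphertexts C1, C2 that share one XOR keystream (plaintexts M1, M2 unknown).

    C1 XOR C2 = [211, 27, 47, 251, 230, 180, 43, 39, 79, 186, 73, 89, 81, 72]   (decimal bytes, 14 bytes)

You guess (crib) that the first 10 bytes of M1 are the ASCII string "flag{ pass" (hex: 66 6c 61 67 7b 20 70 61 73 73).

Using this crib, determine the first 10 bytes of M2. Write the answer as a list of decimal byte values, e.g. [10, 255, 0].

Since C1 ⊕ C2 = M1 ⊕ M2, XORing with the guessed M1 bytes yields the corresponding M2 bytes: M2 = (C1 ⊕ C2) ⊕ M1.
byte 0: d3 ^ 66 = b5
byte 1: 1b ^ 6c = 77
byte 2: 2f ^ 61 = 4e
byte 3: fb ^ 67 = 9c
byte 4: e6 ^ 7b = 9d
byte 5: b4 ^ 20 = 94
byte 6: 2b ^ 70 = 5b
byte 7: 27 ^ 61 = 46
byte 8: 4f ^ 73 = 3c
byte 9: ba ^ 73 = c9

[181, 119, 78, 156, 157, 148, 91, 70, 60, 201]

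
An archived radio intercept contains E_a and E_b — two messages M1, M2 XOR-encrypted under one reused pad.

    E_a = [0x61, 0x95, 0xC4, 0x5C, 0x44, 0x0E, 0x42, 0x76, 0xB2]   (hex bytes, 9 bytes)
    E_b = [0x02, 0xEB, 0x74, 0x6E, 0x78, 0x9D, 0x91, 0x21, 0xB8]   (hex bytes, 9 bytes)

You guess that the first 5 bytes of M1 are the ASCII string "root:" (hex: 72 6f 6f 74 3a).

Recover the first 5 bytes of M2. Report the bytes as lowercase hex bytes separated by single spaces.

First, E_a ⊕ E_b = (M1 ⊕ K) ⊕ (M2 ⊕ K) = M1 ⊕ M2, so the key drops out. Then M2 = (M1 ⊕ M2) ⊕ M1 over the first 5 bytes.
byte 0: (61 ^ 02) ^ 72 = 63 ^ 72 = 11
byte 1: (95 ^ eb) ^ 6f = 7e ^ 6f = 11
byte 2: (c4 ^ 74) ^ 6f = b0 ^ 6f = df
byte 3: (5c ^ 6e) ^ 74 = 32 ^ 74 = 46
byte 4: (44 ^ 78) ^ 3a = 3c ^ 3a = 06

11 11 df 46 06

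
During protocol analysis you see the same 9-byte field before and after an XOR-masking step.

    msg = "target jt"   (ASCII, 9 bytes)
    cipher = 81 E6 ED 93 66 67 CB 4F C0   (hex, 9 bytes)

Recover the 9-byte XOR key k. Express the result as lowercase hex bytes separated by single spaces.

Since cipher = msg ⊕ k, XORing both sides with msg gives k = msg ⊕ cipher.
74 XOR 81 = f5
61 XOR e6 = 87
72 XOR ed = 9f
67 XOR 93 = f4
65 XOR 66 = 03
74 XOR 67 = 13
20 XOR cb = eb
6a XOR 4f = 25
74 XOR c0 = b4

f5 87 9f f4 03 13 eb 25 b4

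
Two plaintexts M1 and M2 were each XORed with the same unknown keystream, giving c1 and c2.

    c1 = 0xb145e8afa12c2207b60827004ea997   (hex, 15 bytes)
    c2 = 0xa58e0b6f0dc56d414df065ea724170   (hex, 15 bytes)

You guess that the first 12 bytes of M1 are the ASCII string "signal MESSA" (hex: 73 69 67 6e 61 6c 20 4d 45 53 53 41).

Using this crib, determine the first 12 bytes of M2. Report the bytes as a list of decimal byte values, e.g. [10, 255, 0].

[103, 162, 132, 174, 205, 133, 111, 11, 190, 171, 17, 171]

First, c1 ⊕ c2 = (M1 ⊕ K) ⊕ (M2 ⊕ K) = M1 ⊕ M2, so the key drops out. Then M2 = (M1 ⊕ M2) ⊕ M1 over the first 12 bytes.
byte 0: (b1 xor a5) xor 73 = 14 xor 73 = 67
byte 1: (45 xor 8e) xor 69 = cb xor 69 = a2
byte 2: (e8 xor 0b) xor 67 = e3 xor 67 = 84
byte 3: (af xor 6f) xor 6e = c0 xor 6e = ae
byte 4: (a1 xor 0d) xor 61 = ac xor 61 = cd
byte 5: (2c xor c5) xor 6c = e9 xor 6c = 85
byte 6: (22 xor 6d) xor 20 = 4f xor 20 = 6f
byte 7: (07 xor 41) xor 4d = 46 xor 4d = 0b
byte 8: (b6 xor 4d) xor 45 = fb xor 45 = be
byte 9: (08 xor f0) xor 53 = f8 xor 53 = ab
byte 10: (27 xor 65) xor 53 = 42 xor 53 = 11
byte 11: (00 xor ea) xor 41 = ea xor 41 = ab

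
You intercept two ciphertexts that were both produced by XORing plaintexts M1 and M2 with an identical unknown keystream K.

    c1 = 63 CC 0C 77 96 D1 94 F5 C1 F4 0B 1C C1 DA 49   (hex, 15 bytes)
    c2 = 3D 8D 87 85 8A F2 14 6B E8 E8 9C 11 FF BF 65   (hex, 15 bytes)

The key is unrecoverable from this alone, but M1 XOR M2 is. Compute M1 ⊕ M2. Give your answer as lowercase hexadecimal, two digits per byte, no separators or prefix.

5e418bf21c23809e291c970d3e652c

c1 ⊕ c2 = (M1 ⊕ K) ⊕ (M2 ⊕ K) = M1 ⊕ M2 — the shared key cancels under XOR.
63 ⊕ 3d = 5e
cc ⊕ 8d = 41
0c ⊕ 87 = 8b
77 ⊕ 85 = f2
96 ⊕ 8a = 1c
d1 ⊕ f2 = 23
94 ⊕ 14 = 80
f5 ⊕ 6b = 9e
c1 ⊕ e8 = 29
f4 ⊕ e8 = 1c
0b ⊕ 9c = 97
1c ⊕ 11 = 0d
c1 ⊕ ff = 3e
da ⊕ bf = 65
49 ⊕ 65 = 2c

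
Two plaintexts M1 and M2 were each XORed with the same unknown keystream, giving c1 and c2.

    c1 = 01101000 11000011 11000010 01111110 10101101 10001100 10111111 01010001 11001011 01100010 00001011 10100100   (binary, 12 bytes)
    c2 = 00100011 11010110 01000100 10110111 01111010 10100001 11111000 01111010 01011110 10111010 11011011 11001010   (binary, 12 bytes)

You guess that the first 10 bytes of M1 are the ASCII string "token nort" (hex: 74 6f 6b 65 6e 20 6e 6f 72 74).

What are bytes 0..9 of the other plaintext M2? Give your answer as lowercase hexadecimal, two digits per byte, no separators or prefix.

First, c1 ⊕ c2 = (M1 ⊕ K) ⊕ (M2 ⊕ K) = M1 ⊕ M2, so the key drops out. Then M2 = (M1 ⊕ M2) ⊕ M1 over the first 10 bytes.
byte 0: (68 ^ 23) ^ 74 = 4b ^ 74 = 3f
byte 1: (c3 ^ d6) ^ 6f = 15 ^ 6f = 7a
byte 2: (c2 ^ 44) ^ 6b = 86 ^ 6b = ed
byte 3: (7e ^ b7) ^ 65 = c9 ^ 65 = ac
byte 4: (ad ^ 7a) ^ 6e = d7 ^ 6e = b9
byte 5: (8c ^ a1) ^ 20 = 2d ^ 20 = 0d
byte 6: (bf ^ f8) ^ 6e = 47 ^ 6e = 29
byte 7: (51 ^ 7a) ^ 6f = 2b ^ 6f = 44
byte 8: (cb ^ 5e) ^ 72 = 95 ^ 72 = e7
byte 9: (62 ^ ba) ^ 74 = d8 ^ 74 = ac

3f7aedacb90d2944e7ac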